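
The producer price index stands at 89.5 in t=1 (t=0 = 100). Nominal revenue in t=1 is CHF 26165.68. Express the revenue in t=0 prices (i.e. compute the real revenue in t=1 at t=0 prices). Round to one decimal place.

29235.4

Real = Nominal ÷ (Index/100) = 26165.68 ÷ (89.5/100)
     = 26165.68 ÷ 0.895 = 29235.3966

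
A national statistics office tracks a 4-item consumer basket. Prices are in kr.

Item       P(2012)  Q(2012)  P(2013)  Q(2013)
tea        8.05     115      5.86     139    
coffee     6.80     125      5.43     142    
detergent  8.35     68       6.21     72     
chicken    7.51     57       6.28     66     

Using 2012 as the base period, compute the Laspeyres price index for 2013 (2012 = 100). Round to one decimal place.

77.0

Laspeyres price index uses base-period quantities as weights.
ΣP(2013)·Q(2012) = 5.86×115 + 5.43×125 + 6.21×68 + 6.28×57 = 673.9 + 678.75 + 422.28 + 357.96 = 2132.89
ΣP(2012)·Q(2012) = 8.05×115 + 6.80×125 + 8.35×68 + 7.51×57 = 925.75 + 850 + 567.8 + 428.07 = 2771.62
Index = 2132.89 / 2771.62 × 100 = 76.9546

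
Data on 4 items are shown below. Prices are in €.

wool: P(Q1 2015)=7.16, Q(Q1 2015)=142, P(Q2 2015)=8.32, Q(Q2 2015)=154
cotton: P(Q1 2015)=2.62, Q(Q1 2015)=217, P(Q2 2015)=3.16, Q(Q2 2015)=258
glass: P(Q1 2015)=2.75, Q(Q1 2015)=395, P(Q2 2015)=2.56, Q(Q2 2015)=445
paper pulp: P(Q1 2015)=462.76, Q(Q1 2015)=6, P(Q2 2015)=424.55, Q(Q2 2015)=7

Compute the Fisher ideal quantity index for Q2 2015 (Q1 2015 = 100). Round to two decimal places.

114.49

Laspeyres component (base-period weights):
ΣP(Q1 2015)Q(Q2 2015) = 7.16×154 + 2.62×258 + 2.75×445 + 462.76×7 = 1102.64 + 675.96 + 1223.75 + 3239.32 = 6241.67
ΣP(Q1 2015)Q(Q1 2015) = 7.16×142 + 2.62×217 + 2.75×395 + 462.76×6 = 1016.72 + 568.54 + 1086.25 + 2776.56 = 5448.07
L = 6241.67 / 5448.07 × 100 = 114.5666
Paasche component (current-period weights):
ΣP(Q2 2015)Q(Q2 2015) = 8.32×154 + 3.16×258 + 2.56×445 + 424.55×7 = 1281.28 + 815.28 + 1139.2 + 2971.85 = 6207.61
ΣP(Q2 2015)Q(Q1 2015) = 8.32×142 + 3.16×217 + 2.56×395 + 424.55×6 = 1181.44 + 685.72 + 1011.2 + 2547.3 = 5425.66
P = 6207.61 / 5425.66 × 100 = 114.4121
Fisher = √(L × P) = √(114.5666 × 114.4121) = 114.4893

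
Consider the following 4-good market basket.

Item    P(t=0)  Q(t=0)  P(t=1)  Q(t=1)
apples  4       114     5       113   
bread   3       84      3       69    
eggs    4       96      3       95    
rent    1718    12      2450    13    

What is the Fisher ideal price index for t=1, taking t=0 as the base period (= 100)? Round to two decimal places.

Laspeyres component (base-period weights):
ΣP(t=1)Q(t=0) = 5×114 + 3×84 + 3×96 + 2450×12 = 570 + 252 + 288 + 29400 = 30510
ΣP(t=0)Q(t=0) = 4×114 + 3×84 + 4×96 + 1718×12 = 456 + 252 + 384 + 20616 = 21708
L = 30510 / 21708 × 100 = 140.5473
Paasche component (current-period weights):
ΣP(t=1)Q(t=1) = 5×113 + 3×69 + 3×95 + 2450×13 = 565 + 207 + 285 + 31850 = 32907
ΣP(t=0)Q(t=1) = 4×113 + 3×69 + 4×95 + 1718×13 = 452 + 207 + 380 + 22334 = 23373
P = 32907 / 23373 × 100 = 140.7907
Fisher = √(L × P) = √(140.5473 × 140.7907) = 140.6689

140.67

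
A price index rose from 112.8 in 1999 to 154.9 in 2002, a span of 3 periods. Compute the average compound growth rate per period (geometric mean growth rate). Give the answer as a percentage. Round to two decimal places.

Growth factor = (154.9/112.8)^(1/3) = (1.373227)^(1/3) = 1.111512
Growth rate = 1.111512 − 1 = 0.111512 = 11.1512%

11.15%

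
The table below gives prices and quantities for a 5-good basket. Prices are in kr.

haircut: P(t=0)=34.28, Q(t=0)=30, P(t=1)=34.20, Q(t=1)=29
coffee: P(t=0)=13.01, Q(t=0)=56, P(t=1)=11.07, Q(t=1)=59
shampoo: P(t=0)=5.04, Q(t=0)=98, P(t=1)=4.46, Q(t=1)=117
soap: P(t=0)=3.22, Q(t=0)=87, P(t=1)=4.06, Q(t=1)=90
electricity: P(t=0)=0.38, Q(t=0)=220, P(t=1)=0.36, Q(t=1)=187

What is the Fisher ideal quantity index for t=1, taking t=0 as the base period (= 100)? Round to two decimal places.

103.54

Laspeyres component (base-period weights):
ΣP(t=0)Q(t=1) = 34.28×29 + 13.01×59 + 5.04×117 + 3.22×90 + 0.38×187 = 994.12 + 767.59 + 589.68 + 289.8 + 71.06 = 2712.25
ΣP(t=0)Q(t=0) = 34.28×30 + 13.01×56 + 5.04×98 + 3.22×87 + 0.38×220 = 1028.4 + 728.56 + 493.92 + 280.14 + 83.6 = 2614.62
L = 2712.25 / 2614.62 × 100 = 103.7340
Paasche component (current-period weights):
ΣP(t=1)Q(t=1) = 34.20×29 + 11.07×59 + 4.46×117 + 4.06×90 + 0.36×187 = 991.8 + 653.13 + 521.82 + 365.4 + 67.32 = 2599.47
ΣP(t=1)Q(t=0) = 34.20×30 + 11.07×56 + 4.46×98 + 4.06×87 + 0.36×220 = 1026 + 619.92 + 437.08 + 353.22 + 79.2 = 2515.42
P = 2599.47 / 2515.42 × 100 = 103.3414
Fisher = √(L × P) = √(103.7340 × 103.3414) = 103.5375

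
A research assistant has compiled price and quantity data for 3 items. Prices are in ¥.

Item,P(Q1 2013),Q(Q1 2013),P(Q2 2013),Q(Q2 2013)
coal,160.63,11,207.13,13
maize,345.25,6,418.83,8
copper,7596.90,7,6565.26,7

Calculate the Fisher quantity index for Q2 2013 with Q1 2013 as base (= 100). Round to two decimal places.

102.12

Laspeyres component (base-period weights):
ΣP(Q1 2013)Q(Q2 2013) = 160.63×13 + 345.25×8 + 7596.90×7 = 2088.19 + 2762 + 53178.3 = 58028.49
ΣP(Q1 2013)Q(Q1 2013) = 160.63×11 + 345.25×6 + 7596.90×7 = 1766.93 + 2071.5 + 53178.3 = 57016.73
L = 58028.49 / 57016.73 × 100 = 101.7745
Paasche component (current-period weights):
ΣP(Q2 2013)Q(Q2 2013) = 207.13×13 + 418.83×8 + 6565.26×7 = 2692.69 + 3350.64 + 45956.82 = 52000.15
ΣP(Q2 2013)Q(Q1 2013) = 207.13×11 + 418.83×6 + 6565.26×7 = 2278.43 + 2512.98 + 45956.82 = 50748.23
P = 52000.15 / 50748.23 × 100 = 102.4669
Fisher = √(L × P) = √(101.7745 × 102.4669) = 102.1201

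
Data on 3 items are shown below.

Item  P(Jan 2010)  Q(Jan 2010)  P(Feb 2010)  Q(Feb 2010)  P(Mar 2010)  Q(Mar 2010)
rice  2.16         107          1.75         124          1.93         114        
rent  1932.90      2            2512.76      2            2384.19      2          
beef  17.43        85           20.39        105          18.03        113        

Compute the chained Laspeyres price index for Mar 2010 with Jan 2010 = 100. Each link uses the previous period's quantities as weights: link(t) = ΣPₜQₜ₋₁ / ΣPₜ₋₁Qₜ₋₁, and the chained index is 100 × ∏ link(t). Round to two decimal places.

Link Jan 2010→Feb 2010:
ΣP(Feb 2010)Q(Jan 2010) = 1.75×107 + 2512.76×2 + 20.39×85 = 187.25 + 5025.52 + 1733.15 = 6945.92
ΣP(Jan 2010)Q(Jan 2010) = 2.16×107 + 1932.90×2 + 17.43×85 = 231.12 + 3865.8 + 1481.55 = 5578.47
link = 6945.92/5578.47 = 1.245130
Link Feb 2010→Mar 2010:
ΣP(Mar 2010)Q(Feb 2010) = 1.93×124 + 2384.19×2 + 18.03×105 = 239.32 + 4768.38 + 1893.15 = 6900.85
ΣP(Feb 2010)Q(Feb 2010) = 1.75×124 + 2512.76×2 + 20.39×105 = 217 + 5025.52 + 2140.95 = 7383.47
link = 6900.85/7383.47 = 0.934635
Chained index = 100 × 1.245130 × 0.934635 = 116.3742

116.37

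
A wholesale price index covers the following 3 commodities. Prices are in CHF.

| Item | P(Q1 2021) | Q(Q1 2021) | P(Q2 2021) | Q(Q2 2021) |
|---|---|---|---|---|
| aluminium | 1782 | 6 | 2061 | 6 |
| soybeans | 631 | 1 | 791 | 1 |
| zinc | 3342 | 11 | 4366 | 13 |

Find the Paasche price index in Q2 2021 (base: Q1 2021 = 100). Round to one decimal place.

Paasche price index uses current-period quantities as weights.
ΣP(Q2 2021)·Q(Q2 2021) = 2061×6 + 791×1 + 4366×13 = 12366 + 791 + 56758 = 69915
ΣP(Q1 2021)·Q(Q2 2021) = 1782×6 + 631×1 + 3342×13 = 10692 + 631 + 43446 = 54769
Index = 69915 / 54769 × 100 = 127.6543

127.7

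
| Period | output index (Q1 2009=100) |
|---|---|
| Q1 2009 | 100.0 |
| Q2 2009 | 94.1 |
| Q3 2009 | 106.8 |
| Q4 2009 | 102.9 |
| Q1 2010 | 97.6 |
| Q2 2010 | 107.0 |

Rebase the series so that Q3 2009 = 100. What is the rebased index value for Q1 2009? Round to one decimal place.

Rebased(Q1 2009) = 100.0 / 106.8 × 100 = 93.6330

93.6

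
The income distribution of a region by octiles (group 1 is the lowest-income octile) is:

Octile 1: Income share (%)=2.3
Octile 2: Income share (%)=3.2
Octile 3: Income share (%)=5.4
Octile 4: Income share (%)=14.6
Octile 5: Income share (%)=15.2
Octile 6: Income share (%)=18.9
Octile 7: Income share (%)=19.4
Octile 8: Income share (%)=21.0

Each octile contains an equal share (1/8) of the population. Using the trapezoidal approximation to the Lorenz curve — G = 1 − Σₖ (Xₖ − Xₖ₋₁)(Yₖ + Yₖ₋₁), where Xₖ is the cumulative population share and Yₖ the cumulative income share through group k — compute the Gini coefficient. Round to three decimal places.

Cumulative income shares Yₖ: 0.0230, 0.0550, 0.1090, 0.2550, 0.4070, 0.5960, 0.7900, 1.0000
Σ (Xₖ−Xₖ₋₁)(Yₖ+Yₖ₋₁) = (1/8)(0.0230+0.0000) + (1/8)(0.0550+0.0230) + (1/8)(0.1090+0.0550) + (1/8)(0.2550+0.1090) + (1/8)(0.4070+0.2550) + (1/8)(0.5960+0.4070) + (1/8)(0.7900+0.5960) + (1/8)(1.0000+0.7900)
  = 0.0029 + 0.0097 + 0.0205 + 0.0455 + 0.0828 + 0.1254 + 0.1732 + 0.2237 = 0.6837
G = 1 − 0.6837 = 0.3163

0.316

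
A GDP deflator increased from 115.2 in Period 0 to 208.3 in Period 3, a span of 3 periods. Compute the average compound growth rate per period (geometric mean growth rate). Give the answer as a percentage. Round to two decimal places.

Growth factor = (208.3/115.2)^(1/3) = (1.808160)^(1/3) = 1.218276
Growth rate = 1.218276 − 1 = 0.218276 = 21.8276%

21.83%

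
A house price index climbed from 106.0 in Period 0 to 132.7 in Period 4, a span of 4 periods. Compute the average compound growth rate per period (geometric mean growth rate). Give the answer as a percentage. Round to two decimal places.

5.78%

Growth factor = (132.7/106.0)^(1/4) = (1.251887)^(1/4) = 1.057770
Growth rate = 1.057770 − 1 = 0.057770 = 5.7770%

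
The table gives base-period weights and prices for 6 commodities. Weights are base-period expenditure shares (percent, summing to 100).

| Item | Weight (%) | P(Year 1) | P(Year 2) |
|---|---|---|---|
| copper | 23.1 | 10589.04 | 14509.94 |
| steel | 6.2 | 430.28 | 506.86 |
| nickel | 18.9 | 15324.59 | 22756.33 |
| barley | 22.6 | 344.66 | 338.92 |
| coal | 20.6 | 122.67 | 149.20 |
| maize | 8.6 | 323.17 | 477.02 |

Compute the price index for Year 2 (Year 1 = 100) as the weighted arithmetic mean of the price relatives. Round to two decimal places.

copper: 23.1 × (14509.94/10589.04) = 23.1 × 1.370279 = 31.6534
steel: 6.2 × (506.86/430.28) = 6.2 × 1.177977 = 7.3035
nickel: 18.9 × (22756.33/15324.59) = 18.9 × 1.484955 = 28.0657
barley: 22.6 × (338.92/344.66) = 22.6 × 0.983346 = 22.2236
coal: 20.6 × (149.20/122.67) = 20.6 × 1.216271 = 25.0552
maize: 8.6 × (477.02/323.17) = 8.6 × 1.476065 = 12.6942
Index = Σ wᵢ·(p₁ᵢ/p₀ᵢ) = 31.6534 + 7.3035 + 28.0657 + 22.2236 + 25.0552 + 12.6942 = 126.9955

127.00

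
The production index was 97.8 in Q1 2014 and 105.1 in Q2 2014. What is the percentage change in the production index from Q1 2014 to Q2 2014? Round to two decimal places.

Change = (105.1 − 97.8) / 97.8 × 100
       = 7.3 / 97.8 × 100 = 7.4642%

7.46%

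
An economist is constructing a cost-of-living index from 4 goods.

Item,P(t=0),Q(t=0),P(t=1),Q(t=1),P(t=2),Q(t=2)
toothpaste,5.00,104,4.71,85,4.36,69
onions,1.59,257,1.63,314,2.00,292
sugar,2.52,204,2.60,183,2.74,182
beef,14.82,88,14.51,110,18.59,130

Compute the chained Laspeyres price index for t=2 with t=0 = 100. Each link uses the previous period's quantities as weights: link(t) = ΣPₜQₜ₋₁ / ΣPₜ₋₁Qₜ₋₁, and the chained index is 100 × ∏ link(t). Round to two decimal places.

Link t=0→t=1:
ΣP(t=1)Q(t=0) = 4.71×104 + 1.63×257 + 2.60×204 + 14.51×88 = 489.84 + 418.91 + 530.4 + 1276.88 = 2716.03
ΣP(t=0)Q(t=0) = 5.00×104 + 1.59×257 + 2.52×204 + 14.82×88 = 520 + 408.63 + 514.08 + 1304.16 = 2746.87
link = 2716.03/2746.87 = 0.988773
Link t=1→t=2:
ΣP(t=2)Q(t=1) = 4.36×85 + 2.00×314 + 2.74×183 + 18.59×110 = 370.6 + 628 + 501.42 + 2044.9 = 3544.92
ΣP(t=1)Q(t=1) = 4.71×85 + 1.63×314 + 2.60×183 + 14.51×110 = 400.35 + 511.82 + 475.8 + 1596.1 = 2984.07
link = 3544.92/2984.07 = 1.187948
Chained index = 100 × 0.988773 × 1.187948 = 117.4611

117.46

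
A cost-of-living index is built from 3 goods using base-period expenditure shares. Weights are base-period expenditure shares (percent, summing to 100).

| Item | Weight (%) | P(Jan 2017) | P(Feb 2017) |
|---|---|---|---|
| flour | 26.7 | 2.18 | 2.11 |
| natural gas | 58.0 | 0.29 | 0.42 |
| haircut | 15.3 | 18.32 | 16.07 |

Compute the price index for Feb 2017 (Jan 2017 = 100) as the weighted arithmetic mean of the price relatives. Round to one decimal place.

123.3

flour: 26.7 × (2.11/2.18) = 26.7 × 0.967890 = 25.8427
natural gas: 58.0 × (0.42/0.29) = 58.0 × 1.448276 = 84.0000
haircut: 15.3 × (16.07/18.32) = 15.3 × 0.877183 = 13.4209
Index = Σ wᵢ·(p₁ᵢ/p₀ᵢ) = 25.8427 + 84.0000 + 13.4209 = 123.2636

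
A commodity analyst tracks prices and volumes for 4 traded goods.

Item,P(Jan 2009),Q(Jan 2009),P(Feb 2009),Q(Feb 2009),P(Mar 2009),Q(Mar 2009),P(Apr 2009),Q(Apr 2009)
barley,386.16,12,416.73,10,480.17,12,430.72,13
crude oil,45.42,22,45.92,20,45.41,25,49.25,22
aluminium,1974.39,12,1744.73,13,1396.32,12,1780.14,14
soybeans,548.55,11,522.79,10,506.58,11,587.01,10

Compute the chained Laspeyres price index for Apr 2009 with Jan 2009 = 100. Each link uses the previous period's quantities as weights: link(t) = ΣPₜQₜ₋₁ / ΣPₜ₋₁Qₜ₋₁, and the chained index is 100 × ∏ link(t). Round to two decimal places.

Link Jan 2009→Feb 2009:
ΣP(Feb 2009)Q(Jan 2009) = 416.73×12 + 45.92×22 + 1744.73×12 + 522.79×11 = 5000.76 + 1010.24 + 20936.76 + 5750.69 = 32698.45
ΣP(Jan 2009)Q(Jan 2009) = 386.16×12 + 45.42×22 + 1974.39×12 + 548.55×11 = 4633.92 + 999.24 + 23692.68 + 6034.05 = 35359.89
link = 32698.45/35359.89 = 0.924733
Link Feb 2009→Mar 2009:
ΣP(Mar 2009)Q(Feb 2009) = 480.17×10 + 45.41×20 + 1396.32×13 + 506.58×10 = 4801.7 + 908.2 + 18152.16 + 5065.8 = 28927.86
ΣP(Feb 2009)Q(Feb 2009) = 416.73×10 + 45.92×20 + 1744.73×13 + 522.79×10 = 4167.3 + 918.4 + 22681.49 + 5227.9 = 32995.09
link = 28927.86/32995.09 = 0.876732
Link Mar 2009→Apr 2009:
ΣP(Apr 2009)Q(Mar 2009) = 430.72×12 + 49.25×25 + 1780.14×12 + 587.01×11 = 5168.64 + 1231.25 + 21361.68 + 6457.11 = 34218.68
ΣP(Mar 2009)Q(Mar 2009) = 480.17×12 + 45.41×25 + 1396.32×12 + 506.58×11 = 5762.04 + 1135.25 + 16755.84 + 5572.38 = 29225.51
link = 34218.68/29225.51 = 1.170850
Chained index = 100 × 0.924733 × 0.876732 × 1.170850 = 94.9258

94.93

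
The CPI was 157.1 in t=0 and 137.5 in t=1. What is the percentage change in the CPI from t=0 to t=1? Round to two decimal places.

Change = (137.5 − 157.1) / 157.1 × 100
       = -19.6 / 157.1 × 100 = -12.4761%

-12.48%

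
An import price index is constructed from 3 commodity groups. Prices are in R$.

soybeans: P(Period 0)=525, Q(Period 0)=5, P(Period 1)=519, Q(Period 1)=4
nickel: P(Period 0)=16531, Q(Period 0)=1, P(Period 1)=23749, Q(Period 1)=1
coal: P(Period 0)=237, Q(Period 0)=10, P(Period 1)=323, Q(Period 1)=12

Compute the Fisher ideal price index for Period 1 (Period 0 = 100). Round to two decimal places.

137.85

Laspeyres component (base-period weights):
ΣP(Period 1)Q(Period 0) = 519×5 + 23749×1 + 323×10 = 2595 + 23749 + 3230 = 29574
ΣP(Period 0)Q(Period 0) = 525×5 + 16531×1 + 237×10 = 2625 + 16531 + 2370 = 21526
L = 29574 / 21526 × 100 = 137.3873
Paasche component (current-period weights):
ΣP(Period 1)Q(Period 1) = 519×4 + 23749×1 + 323×12 = 2076 + 23749 + 3876 = 29701
ΣP(Period 0)Q(Period 1) = 525×4 + 16531×1 + 237×12 = 2100 + 16531 + 2844 = 21475
P = 29701 / 21475 × 100 = 138.3050
Fisher = √(L × P) = √(137.3873 × 138.3050) = 137.8454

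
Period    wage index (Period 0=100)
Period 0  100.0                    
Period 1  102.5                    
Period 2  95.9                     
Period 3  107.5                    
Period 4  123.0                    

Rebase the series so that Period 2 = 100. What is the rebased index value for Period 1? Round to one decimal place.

106.9

Rebased(Period 1) = 102.5 / 95.9 × 100 = 106.8822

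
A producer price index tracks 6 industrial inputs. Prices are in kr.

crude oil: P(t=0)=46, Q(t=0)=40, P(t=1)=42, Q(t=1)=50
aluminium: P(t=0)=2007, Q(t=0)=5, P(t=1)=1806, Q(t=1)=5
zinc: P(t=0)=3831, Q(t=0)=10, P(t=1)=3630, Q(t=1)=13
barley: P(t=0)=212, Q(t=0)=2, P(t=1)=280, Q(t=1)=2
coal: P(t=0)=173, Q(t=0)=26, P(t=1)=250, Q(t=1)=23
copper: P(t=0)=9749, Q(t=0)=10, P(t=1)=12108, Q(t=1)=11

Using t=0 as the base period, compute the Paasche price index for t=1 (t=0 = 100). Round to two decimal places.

113.83

Paasche price index uses current-period quantities as weights.
ΣP(t=1)·Q(t=1) = 42×50 + 1806×5 + 3630×13 + 280×2 + 250×23 + 12108×11 = 2100 + 9030 + 47190 + 560 + 5750 + 133188 = 197818
ΣP(t=0)·Q(t=1) = 46×50 + 2007×5 + 3831×13 + 212×2 + 173×23 + 9749×11 = 2300 + 10035 + 49803 + 424 + 3979 + 107239 = 173780
Index = 197818 / 173780 × 100 = 113.8324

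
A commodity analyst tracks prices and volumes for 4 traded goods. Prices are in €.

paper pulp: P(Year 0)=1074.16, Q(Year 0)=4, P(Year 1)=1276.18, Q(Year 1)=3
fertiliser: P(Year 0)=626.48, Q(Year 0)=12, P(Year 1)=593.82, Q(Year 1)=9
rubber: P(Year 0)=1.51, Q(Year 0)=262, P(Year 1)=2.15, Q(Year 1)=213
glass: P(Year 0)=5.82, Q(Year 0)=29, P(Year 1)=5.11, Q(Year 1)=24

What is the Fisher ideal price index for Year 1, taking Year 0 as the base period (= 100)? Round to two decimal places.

Laspeyres component (base-period weights):
ΣP(Year 1)Q(Year 0) = 1276.18×4 + 593.82×12 + 2.15×262 + 5.11×29 = 5104.72 + 7125.84 + 563.3 + 148.19 = 12942.05
ΣP(Year 0)Q(Year 0) = 1074.16×4 + 626.48×12 + 1.51×262 + 5.82×29 = 4296.64 + 7517.76 + 395.62 + 168.78 = 12378.8
L = 12942.05 / 12378.8 × 100 = 104.5501
Paasche component (current-period weights):
ΣP(Year 1)Q(Year 1) = 1276.18×3 + 593.82×9 + 2.15×213 + 5.11×24 = 3828.54 + 5344.38 + 457.95 + 122.64 = 9753.51
ΣP(Year 0)Q(Year 1) = 1074.16×3 + 626.48×9 + 1.51×213 + 5.82×24 = 3222.48 + 5638.32 + 321.63 + 139.68 = 9322.11
P = 9753.51 / 9322.11 × 100 = 104.6277
Fisher = √(L × P) = √(104.5501 × 104.6277) = 104.5889

104.59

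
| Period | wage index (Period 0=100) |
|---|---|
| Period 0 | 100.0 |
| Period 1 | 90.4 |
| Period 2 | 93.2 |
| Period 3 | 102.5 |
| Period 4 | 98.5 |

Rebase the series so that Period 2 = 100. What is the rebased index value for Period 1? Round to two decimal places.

97.00

Rebased(Period 1) = 90.4 / 93.2 × 100 = 96.9957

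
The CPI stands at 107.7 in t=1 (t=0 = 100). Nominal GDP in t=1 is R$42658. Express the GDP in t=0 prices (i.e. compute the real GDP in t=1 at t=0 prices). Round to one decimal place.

Real = Nominal ÷ (Index/100) = 42658 ÷ (107.7/100)
     = 42658 ÷ 1.077 = 39608.1708

39608.2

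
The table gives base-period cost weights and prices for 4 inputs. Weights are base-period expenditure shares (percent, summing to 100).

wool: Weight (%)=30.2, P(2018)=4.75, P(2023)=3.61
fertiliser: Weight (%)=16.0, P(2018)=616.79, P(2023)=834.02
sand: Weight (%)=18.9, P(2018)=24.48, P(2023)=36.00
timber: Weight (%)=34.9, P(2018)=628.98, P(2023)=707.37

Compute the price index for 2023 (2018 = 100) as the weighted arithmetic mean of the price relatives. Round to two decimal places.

wool: 30.2 × (3.61/4.75) = 30.2 × 0.760000 = 22.9520
fertiliser: 16.0 × (834.02/616.79) = 16.0 × 1.352194 = 21.6351
sand: 18.9 × (36.00/24.48) = 18.9 × 1.470588 = 27.7941
timber: 34.9 × (707.37/628.98) = 34.9 × 1.124630 = 39.2496
Index = Σ wᵢ·(p₁ᵢ/p₀ᵢ) = 22.9520 + 21.6351 + 27.7941 + 39.2496 = 111.6308

111.63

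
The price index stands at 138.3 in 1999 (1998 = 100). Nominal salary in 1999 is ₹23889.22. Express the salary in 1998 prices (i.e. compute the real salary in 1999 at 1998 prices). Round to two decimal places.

Real = Nominal ÷ (Index/100) = 23889.22 ÷ (138.3/100)
     = 23889.22 ÷ 1.383 = 17273.4779

17273.48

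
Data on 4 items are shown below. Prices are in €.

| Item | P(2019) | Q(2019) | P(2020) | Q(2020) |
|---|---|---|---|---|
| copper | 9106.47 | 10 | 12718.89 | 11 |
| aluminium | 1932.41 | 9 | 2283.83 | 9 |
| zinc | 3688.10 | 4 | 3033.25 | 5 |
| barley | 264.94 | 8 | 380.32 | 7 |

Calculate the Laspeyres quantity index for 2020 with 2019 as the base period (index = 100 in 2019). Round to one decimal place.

110.0

Laspeyres quantity index uses base-period prices as weights.
ΣP(2019)·Q(2020) = 9106.47×11 + 1932.41×9 + 3688.10×5 + 264.94×7 = 100171.17 + 17391.69 + 18440.5 + 1854.58 = 137857.94
ΣP(2019)·Q(2019) = 9106.47×10 + 1932.41×9 + 3688.10×4 + 264.94×8 = 91064.7 + 17391.69 + 14752.4 + 2119.52 = 125328.31
Index = 137857.94 / 125328.31 × 100 = 109.9974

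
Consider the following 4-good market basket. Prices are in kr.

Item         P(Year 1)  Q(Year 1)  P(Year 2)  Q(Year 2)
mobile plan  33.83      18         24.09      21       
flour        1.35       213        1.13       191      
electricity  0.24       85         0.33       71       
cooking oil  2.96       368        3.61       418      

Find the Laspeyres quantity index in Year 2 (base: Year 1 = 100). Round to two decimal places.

Laspeyres quantity index uses base-period prices as weights.
ΣP(Year 1)·Q(Year 2) = 33.83×21 + 1.35×191 + 0.24×71 + 2.96×418 = 710.43 + 257.85 + 17.04 + 1237.28 = 2222.6
ΣP(Year 1)·Q(Year 1) = 33.83×18 + 1.35×213 + 0.24×85 + 2.96×368 = 608.94 + 287.55 + 20.4 + 1089.28 = 2006.17
Index = 2222.6 / 2006.17 × 100 = 110.7882

110.79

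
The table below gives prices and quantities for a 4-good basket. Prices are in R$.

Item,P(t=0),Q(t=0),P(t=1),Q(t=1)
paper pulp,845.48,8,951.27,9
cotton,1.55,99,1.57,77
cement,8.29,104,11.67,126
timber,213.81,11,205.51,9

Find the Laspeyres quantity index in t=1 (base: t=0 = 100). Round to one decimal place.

105.6

Laspeyres quantity index uses base-period prices as weights.
ΣP(t=0)·Q(t=1) = 845.48×9 + 1.55×77 + 8.29×126 + 213.81×9 = 7609.32 + 119.35 + 1044.54 + 1924.29 = 10697.5
ΣP(t=0)·Q(t=0) = 845.48×8 + 1.55×99 + 8.29×104 + 213.81×11 = 6763.84 + 153.45 + 862.16 + 2351.91 = 10131.36
Index = 10697.5 / 10131.36 × 100 = 105.5880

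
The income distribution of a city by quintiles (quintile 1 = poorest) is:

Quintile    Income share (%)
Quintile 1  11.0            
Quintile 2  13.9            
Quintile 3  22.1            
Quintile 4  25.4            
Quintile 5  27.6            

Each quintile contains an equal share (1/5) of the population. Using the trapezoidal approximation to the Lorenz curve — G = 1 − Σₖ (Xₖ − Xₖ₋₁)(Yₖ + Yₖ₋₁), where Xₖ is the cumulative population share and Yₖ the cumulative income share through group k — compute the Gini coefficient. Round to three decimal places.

0.179

Cumulative income shares Yₖ: 0.1100, 0.2490, 0.4700, 0.7240, 1.0000
Σ (Xₖ−Xₖ₋₁)(Yₖ+Yₖ₋₁) = (1/5)(0.1100+0.0000) + (1/5)(0.2490+0.1100) + (1/5)(0.4700+0.2490) + (1/5)(0.7240+0.4700) + (1/5)(1.0000+0.7240)
  = 0.0220 + 0.0718 + 0.1438 + 0.2388 + 0.3448 = 0.8212
G = 1 − 0.8212 = 0.1788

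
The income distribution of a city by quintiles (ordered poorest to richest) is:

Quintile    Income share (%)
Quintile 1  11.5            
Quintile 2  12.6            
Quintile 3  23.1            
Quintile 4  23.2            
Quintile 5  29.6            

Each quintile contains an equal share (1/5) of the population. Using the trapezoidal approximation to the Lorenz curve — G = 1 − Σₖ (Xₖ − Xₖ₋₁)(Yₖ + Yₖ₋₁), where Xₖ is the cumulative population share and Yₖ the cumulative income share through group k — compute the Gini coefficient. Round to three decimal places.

0.187

Cumulative income shares Yₖ: 0.1150, 0.2410, 0.4720, 0.7040, 1.0000
Σ (Xₖ−Xₖ₋₁)(Yₖ+Yₖ₋₁) = (1/5)(0.1150+0.0000) + (1/5)(0.2410+0.1150) + (1/5)(0.4720+0.2410) + (1/5)(0.7040+0.4720) + (1/5)(1.0000+0.7040)
  = 0.0230 + 0.0712 + 0.1426 + 0.2352 + 0.3408 = 0.8128
G = 1 − 0.8128 = 0.1872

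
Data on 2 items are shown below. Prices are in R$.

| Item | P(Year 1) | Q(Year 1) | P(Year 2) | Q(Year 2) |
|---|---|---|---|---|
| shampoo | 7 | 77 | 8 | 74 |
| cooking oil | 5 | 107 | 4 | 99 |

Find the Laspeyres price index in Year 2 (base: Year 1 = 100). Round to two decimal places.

97.21

Laspeyres price index uses base-period quantities as weights.
ΣP(Year 2)·Q(Year 1) = 8×77 + 4×107 = 616 + 428 = 1044
ΣP(Year 1)·Q(Year 1) = 7×77 + 5×107 = 539 + 535 = 1074
Index = 1044 / 1074 × 100 = 97.2067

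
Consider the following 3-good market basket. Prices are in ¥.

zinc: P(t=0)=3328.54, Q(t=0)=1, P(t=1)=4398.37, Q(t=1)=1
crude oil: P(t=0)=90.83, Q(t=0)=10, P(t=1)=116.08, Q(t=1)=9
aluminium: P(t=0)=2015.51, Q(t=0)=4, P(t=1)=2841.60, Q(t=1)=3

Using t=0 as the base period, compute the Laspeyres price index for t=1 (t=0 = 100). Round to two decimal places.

137.62

Laspeyres price index uses base-period quantities as weights.
ΣP(t=1)·Q(t=0) = 4398.37×1 + 116.08×10 + 2841.60×4 = 4398.37 + 1160.8 + 11366.4 = 16925.57
ΣP(t=0)·Q(t=0) = 3328.54×1 + 90.83×10 + 2015.51×4 = 3328.54 + 908.3 + 8062.04 = 12298.88
Index = 16925.57 / 12298.88 × 100 = 137.6188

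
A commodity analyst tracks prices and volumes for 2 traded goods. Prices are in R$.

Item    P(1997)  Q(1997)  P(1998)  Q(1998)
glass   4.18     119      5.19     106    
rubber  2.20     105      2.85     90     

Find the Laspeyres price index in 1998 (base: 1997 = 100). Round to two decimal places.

Laspeyres price index uses base-period quantities as weights.
ΣP(1998)·Q(1997) = 5.19×119 + 2.85×105 = 617.61 + 299.25 = 916.86
ΣP(1997)·Q(1997) = 4.18×119 + 2.20×105 = 497.42 + 231 = 728.42
Index = 916.86 / 728.42 × 100 = 125.8697

125.87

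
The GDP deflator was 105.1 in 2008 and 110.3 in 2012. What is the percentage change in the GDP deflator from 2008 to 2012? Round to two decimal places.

Change = (110.3 − 105.1) / 105.1 × 100
       = 5.2 / 105.1 × 100 = 4.9477%

4.95%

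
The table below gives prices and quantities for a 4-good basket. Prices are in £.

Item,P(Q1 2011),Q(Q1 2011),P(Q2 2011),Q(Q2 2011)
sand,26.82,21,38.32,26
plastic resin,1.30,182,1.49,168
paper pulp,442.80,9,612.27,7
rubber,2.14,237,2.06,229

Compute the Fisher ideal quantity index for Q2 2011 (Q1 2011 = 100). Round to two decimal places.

85.00

Laspeyres component (base-period weights):
ΣP(Q1 2011)Q(Q2 2011) = 26.82×26 + 1.30×168 + 442.80×7 + 2.14×229 = 697.32 + 218.4 + 3099.6 + 490.06 = 4505.38
ΣP(Q1 2011)Q(Q1 2011) = 26.82×21 + 1.30×182 + 442.80×9 + 2.14×237 = 563.22 + 236.6 + 3985.2 + 507.18 = 5292.2
L = 4505.38 / 5292.2 × 100 = 85.1325
Paasche component (current-period weights):
ΣP(Q2 2011)Q(Q2 2011) = 38.32×26 + 1.49×168 + 612.27×7 + 2.06×229 = 996.32 + 250.32 + 4285.89 + 471.74 = 6004.27
ΣP(Q2 2011)Q(Q1 2011) = 38.32×21 + 1.49×182 + 612.27×9 + 2.06×237 = 804.72 + 271.18 + 5510.43 + 488.22 = 7074.55
P = 6004.27 / 7074.55 × 100 = 84.8714
Fisher = √(L × P) = √(85.1325 × 84.8714) = 85.0018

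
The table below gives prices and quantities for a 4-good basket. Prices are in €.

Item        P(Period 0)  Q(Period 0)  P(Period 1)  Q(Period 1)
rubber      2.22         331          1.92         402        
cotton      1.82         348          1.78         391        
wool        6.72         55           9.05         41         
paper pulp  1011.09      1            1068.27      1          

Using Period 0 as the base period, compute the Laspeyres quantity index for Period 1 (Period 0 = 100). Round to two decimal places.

Laspeyres quantity index uses base-period prices as weights.
ΣP(Period 0)·Q(Period 1) = 2.22×402 + 1.82×391 + 6.72×41 + 1011.09×1 = 892.44 + 711.62 + 275.52 + 1011.09 = 2890.67
ΣP(Period 0)·Q(Period 0) = 2.22×331 + 1.82×348 + 6.72×55 + 1011.09×1 = 734.82 + 633.36 + 369.6 + 1011.09 = 2748.87
Index = 2890.67 / 2748.87 × 100 = 105.1585

105.16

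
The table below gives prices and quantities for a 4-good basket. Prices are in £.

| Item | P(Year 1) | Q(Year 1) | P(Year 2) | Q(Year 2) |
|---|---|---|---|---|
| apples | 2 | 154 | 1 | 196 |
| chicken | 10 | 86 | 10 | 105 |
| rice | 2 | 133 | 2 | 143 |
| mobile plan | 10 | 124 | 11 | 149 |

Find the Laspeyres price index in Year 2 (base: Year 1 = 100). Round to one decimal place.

Laspeyres price index uses base-period quantities as weights.
ΣP(Year 2)·Q(Year 1) = 1×154 + 10×86 + 2×133 + 11×124 = 154 + 860 + 266 + 1364 = 2644
ΣP(Year 1)·Q(Year 1) = 2×154 + 10×86 + 2×133 + 10×124 = 308 + 860 + 266 + 1240 = 2674
Index = 2644 / 2674 × 100 = 98.8781

98.9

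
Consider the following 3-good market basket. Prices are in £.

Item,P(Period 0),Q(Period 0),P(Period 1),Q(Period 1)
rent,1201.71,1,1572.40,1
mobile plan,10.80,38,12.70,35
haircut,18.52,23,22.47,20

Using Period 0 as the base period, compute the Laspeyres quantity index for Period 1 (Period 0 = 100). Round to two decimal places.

Laspeyres quantity index uses base-period prices as weights.
ΣP(Period 0)·Q(Period 1) = 1201.71×1 + 10.80×35 + 18.52×20 = 1201.71 + 378 + 370.4 = 1950.11
ΣP(Period 0)·Q(Period 0) = 1201.71×1 + 10.80×38 + 18.52×23 = 1201.71 + 410.4 + 425.96 = 2038.07
Index = 1950.11 / 2038.07 × 100 = 95.6842

95.68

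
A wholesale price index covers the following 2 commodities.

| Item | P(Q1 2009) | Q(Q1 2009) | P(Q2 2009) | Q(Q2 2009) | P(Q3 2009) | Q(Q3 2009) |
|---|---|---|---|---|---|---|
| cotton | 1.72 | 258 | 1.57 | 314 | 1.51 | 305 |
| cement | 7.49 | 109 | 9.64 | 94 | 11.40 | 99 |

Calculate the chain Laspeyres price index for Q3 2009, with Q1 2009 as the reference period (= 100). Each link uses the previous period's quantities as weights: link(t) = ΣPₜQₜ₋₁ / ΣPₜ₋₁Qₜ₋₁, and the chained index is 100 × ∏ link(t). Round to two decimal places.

127.63

Link Q1 2009→Q2 2009:
ΣP(Q2 2009)Q(Q1 2009) = 1.57×258 + 9.64×109 = 405.06 + 1050.76 = 1455.82
ΣP(Q1 2009)Q(Q1 2009) = 1.72×258 + 7.49×109 = 443.76 + 816.41 = 1260.17
link = 1455.82/1260.17 = 1.155257
Link Q2 2009→Q3 2009:
ΣP(Q3 2009)Q(Q2 2009) = 1.51×314 + 11.40×94 = 474.14 + 1071.6 = 1545.74
ΣP(Q2 2009)Q(Q2 2009) = 1.57×314 + 9.64×94 = 492.98 + 906.16 = 1399.14
link = 1545.74/1399.14 = 1.104779
Chained index = 100 × 1.155257 × 1.104779 = 127.6303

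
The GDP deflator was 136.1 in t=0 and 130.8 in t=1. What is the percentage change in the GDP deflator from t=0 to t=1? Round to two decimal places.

Change = (130.8 − 136.1) / 136.1 × 100
       = -5.3 / 136.1 × 100 = -3.8942%

-3.89%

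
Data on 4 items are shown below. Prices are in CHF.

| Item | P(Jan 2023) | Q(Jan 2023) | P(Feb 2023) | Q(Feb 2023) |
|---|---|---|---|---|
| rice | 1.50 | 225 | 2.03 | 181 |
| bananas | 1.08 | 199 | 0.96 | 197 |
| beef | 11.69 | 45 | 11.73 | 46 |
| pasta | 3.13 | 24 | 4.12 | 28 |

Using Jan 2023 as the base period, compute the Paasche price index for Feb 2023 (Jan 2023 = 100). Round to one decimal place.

Paasche price index uses current-period quantities as weights.
ΣP(Feb 2023)·Q(Feb 2023) = 2.03×181 + 0.96×197 + 11.73×46 + 4.12×28 = 367.43 + 189.12 + 539.58 + 115.36 = 1211.49
ΣP(Jan 2023)·Q(Feb 2023) = 1.50×181 + 1.08×197 + 11.69×46 + 3.13×28 = 271.5 + 212.76 + 537.74 + 87.64 = 1109.64
Index = 1211.49 / 1109.64 × 100 = 109.1787

109.2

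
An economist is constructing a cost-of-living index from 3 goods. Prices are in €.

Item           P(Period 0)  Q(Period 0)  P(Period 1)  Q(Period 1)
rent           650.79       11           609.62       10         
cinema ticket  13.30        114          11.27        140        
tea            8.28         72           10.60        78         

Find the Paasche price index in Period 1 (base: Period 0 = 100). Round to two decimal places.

94.29

Paasche price index uses current-period quantities as weights.
ΣP(Period 1)·Q(Period 1) = 609.62×10 + 11.27×140 + 10.60×78 = 6096.2 + 1577.8 + 826.8 = 8500.8
ΣP(Period 0)·Q(Period 1) = 650.79×10 + 13.30×140 + 8.28×78 = 6507.9 + 1862 + 645.84 = 9015.74
Index = 8500.8 / 9015.74 × 100 = 94.2884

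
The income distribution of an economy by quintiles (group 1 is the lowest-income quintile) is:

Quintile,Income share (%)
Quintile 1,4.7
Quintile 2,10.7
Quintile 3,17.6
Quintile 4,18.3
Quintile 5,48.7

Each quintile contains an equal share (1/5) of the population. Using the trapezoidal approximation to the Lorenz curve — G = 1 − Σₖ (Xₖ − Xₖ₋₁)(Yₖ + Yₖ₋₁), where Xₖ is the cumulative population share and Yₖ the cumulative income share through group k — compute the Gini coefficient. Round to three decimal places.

Cumulative income shares Yₖ: 0.0470, 0.1540, 0.3300, 0.5130, 1.0000
Σ (Xₖ−Xₖ₋₁)(Yₖ+Yₖ₋₁) = (1/5)(0.0470+0.0000) + (1/5)(0.1540+0.0470) + (1/5)(0.3300+0.1540) + (1/5)(0.5130+0.3300) + (1/5)(1.0000+0.5130)
  = 0.0094 + 0.0402 + 0.0968 + 0.1686 + 0.3026 = 0.6176
G = 1 − 0.6176 = 0.3824

0.382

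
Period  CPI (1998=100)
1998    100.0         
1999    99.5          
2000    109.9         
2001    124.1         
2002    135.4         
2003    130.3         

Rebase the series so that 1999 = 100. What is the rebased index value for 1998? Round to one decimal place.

Rebased(1998) = 100.0 / 99.5 × 100 = 100.5025

100.5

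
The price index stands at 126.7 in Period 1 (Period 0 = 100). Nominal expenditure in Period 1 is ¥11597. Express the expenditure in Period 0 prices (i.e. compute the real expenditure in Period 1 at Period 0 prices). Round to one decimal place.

9153.1

Real = Nominal ÷ (Index/100) = 11597 ÷ (126.7/100)
     = 11597 ÷ 1.267 = 9153.1176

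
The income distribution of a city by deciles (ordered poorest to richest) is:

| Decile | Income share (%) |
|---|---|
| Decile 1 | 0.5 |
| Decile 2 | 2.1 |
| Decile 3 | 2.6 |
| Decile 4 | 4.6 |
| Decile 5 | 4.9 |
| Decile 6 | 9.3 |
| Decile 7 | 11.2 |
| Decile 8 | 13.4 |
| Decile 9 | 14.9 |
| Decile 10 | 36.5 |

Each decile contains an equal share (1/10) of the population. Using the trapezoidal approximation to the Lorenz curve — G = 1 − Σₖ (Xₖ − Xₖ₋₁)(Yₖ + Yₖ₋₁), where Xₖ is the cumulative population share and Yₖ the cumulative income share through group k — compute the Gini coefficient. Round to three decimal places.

0.492

Cumulative income shares Yₖ: 0.0050, 0.0260, 0.0520, 0.0980, 0.1470, 0.2400, 0.3520, 0.4860, 0.6350, 1.0000
Σ (Xₖ−Xₖ₋₁)(Yₖ+Yₖ₋₁) = (1/10)(0.0050+0.0000) + (1/10)(0.0260+0.0050) + (1/10)(0.0520+0.0260) + (1/10)(0.0980+0.0520) + (1/10)(0.1470+0.0980) + (1/10)(0.2400+0.1470) + (1/10)(0.3520+0.2400) + (1/10)(0.4860+0.3520) + (1/10)(0.6350+0.4860) + (1/10)(1.0000+0.6350)
  = 0.0005 + 0.0031 + 0.0078 + 0.0150 + 0.0245 + 0.0387 + 0.0592 + 0.0838 + 0.1121 + 0.1635 = 0.5082
G = 1 − 0.5082 = 0.4918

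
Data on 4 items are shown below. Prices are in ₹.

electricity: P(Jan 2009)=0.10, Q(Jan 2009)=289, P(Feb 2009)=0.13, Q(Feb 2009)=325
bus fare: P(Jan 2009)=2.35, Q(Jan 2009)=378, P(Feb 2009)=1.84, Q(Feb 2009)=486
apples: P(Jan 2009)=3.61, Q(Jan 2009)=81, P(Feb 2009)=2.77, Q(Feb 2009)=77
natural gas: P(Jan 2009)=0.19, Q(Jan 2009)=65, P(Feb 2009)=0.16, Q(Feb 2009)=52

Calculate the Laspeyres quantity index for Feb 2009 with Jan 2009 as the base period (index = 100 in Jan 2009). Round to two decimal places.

119.68

Laspeyres quantity index uses base-period prices as weights.
ΣP(Jan 2009)·Q(Feb 2009) = 0.10×325 + 2.35×486 + 3.61×77 + 0.19×52 = 32.5 + 1142.1 + 277.97 + 9.88 = 1462.45
ΣP(Jan 2009)·Q(Jan 2009) = 0.10×289 + 2.35×378 + 3.61×81 + 0.19×65 = 28.9 + 888.3 + 292.41 + 12.35 = 1221.96
Index = 1462.45 / 1221.96 × 100 = 119.6807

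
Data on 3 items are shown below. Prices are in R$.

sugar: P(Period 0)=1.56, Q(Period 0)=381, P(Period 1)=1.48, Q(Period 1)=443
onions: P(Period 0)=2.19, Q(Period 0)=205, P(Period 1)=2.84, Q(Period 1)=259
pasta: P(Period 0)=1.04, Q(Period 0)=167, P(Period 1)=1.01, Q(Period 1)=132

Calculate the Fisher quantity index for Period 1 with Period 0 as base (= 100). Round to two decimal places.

Laspeyres component (base-period weights):
ΣP(Period 0)Q(Period 1) = 1.56×443 + 2.19×259 + 1.04×132 = 691.08 + 567.21 + 137.28 = 1395.57
ΣP(Period 0)Q(Period 0) = 1.56×381 + 2.19×205 + 1.04×167 = 594.36 + 448.95 + 173.68 = 1216.99
L = 1395.57 / 1216.99 × 100 = 114.6739
Paasche component (current-period weights):
ΣP(Period 1)Q(Period 1) = 1.48×443 + 2.84×259 + 1.01×132 = 655.64 + 735.56 + 133.32 = 1524.52
ΣP(Period 1)Q(Period 0) = 1.48×381 + 2.84×205 + 1.01×167 = 563.88 + 582.2 + 168.67 = 1314.75
P = 1524.52 / 1314.75 × 100 = 115.9551
Fisher = √(L × P) = √(114.6739 × 115.9551) = 115.3127

115.31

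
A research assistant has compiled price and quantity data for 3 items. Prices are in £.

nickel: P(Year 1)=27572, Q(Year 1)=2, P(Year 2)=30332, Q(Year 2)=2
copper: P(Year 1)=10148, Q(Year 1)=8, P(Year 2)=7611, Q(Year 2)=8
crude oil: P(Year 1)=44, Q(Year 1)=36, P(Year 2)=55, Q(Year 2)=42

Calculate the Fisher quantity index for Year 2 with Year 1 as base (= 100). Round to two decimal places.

Laspeyres component (base-period weights):
ΣP(Year 1)Q(Year 2) = 27572×2 + 10148×8 + 44×42 = 55144 + 81184 + 1848 = 138176
ΣP(Year 1)Q(Year 1) = 27572×2 + 10148×8 + 44×36 = 55144 + 81184 + 1584 = 137912
L = 138176 / 137912 × 100 = 100.1914
Paasche component (current-period weights):
ΣP(Year 2)Q(Year 2) = 30332×2 + 7611×8 + 55×42 = 60664 + 60888 + 2310 = 123862
ΣP(Year 2)Q(Year 1) = 30332×2 + 7611×8 + 55×36 = 60664 + 60888 + 1980 = 123532
P = 123862 / 123532 × 100 = 100.2671
Fisher = √(L × P) = √(100.1914 × 100.2671) = 100.2293

100.23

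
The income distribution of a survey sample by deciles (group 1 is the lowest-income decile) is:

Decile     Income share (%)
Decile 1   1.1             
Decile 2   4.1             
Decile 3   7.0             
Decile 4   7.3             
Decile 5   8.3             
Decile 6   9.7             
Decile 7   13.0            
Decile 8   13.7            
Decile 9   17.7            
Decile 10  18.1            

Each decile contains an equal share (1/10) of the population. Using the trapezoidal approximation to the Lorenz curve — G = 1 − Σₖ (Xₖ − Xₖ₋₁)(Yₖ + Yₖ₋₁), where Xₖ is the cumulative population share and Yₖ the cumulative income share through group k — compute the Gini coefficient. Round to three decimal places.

Cumulative income shares Yₖ: 0.0110, 0.0520, 0.1220, 0.1950, 0.2780, 0.3750, 0.5050, 0.6420, 0.8190, 1.0000
Σ (Xₖ−Xₖ₋₁)(Yₖ+Yₖ₋₁) = (1/10)(0.0110+0.0000) + (1/10)(0.0520+0.0110) + (1/10)(0.1220+0.0520) + (1/10)(0.1950+0.1220) + (1/10)(0.2780+0.1950) + (1/10)(0.3750+0.2780) + (1/10)(0.5050+0.3750) + (1/10)(0.6420+0.5050) + (1/10)(0.8190+0.6420) + (1/10)(1.0000+0.8190)
  = 0.0011 + 0.0063 + 0.0174 + 0.0317 + 0.0473 + 0.0653 + 0.0880 + 0.1147 + 0.1461 + 0.1819 = 0.6998
G = 1 − 0.6998 = 0.3002

0.300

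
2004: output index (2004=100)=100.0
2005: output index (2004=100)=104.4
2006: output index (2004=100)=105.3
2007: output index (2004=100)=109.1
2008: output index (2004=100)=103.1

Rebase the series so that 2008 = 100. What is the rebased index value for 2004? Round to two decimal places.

96.99

Rebased(2004) = 100.0 / 103.1 × 100 = 96.9932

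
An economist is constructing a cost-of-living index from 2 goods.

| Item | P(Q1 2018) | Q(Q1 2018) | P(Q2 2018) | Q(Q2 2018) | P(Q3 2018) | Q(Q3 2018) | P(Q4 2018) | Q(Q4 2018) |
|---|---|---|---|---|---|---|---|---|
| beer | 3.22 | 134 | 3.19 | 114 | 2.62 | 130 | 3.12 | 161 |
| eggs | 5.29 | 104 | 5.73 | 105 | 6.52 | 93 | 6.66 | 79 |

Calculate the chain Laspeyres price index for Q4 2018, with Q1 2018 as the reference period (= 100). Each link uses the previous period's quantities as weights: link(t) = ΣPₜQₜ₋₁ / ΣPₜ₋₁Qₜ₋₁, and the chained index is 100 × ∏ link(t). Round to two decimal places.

114.94

Link Q1 2018→Q2 2018:
ΣP(Q2 2018)Q(Q1 2018) = 3.19×134 + 5.73×104 = 427.46 + 595.92 = 1023.38
ΣP(Q1 2018)Q(Q1 2018) = 3.22×134 + 5.29×104 = 431.48 + 550.16 = 981.64
link = 1023.38/981.64 = 1.042521
Link Q2 2018→Q3 2018:
ΣP(Q3 2018)Q(Q2 2018) = 2.62×114 + 6.52×105 = 298.68 + 684.6 = 983.28
ΣP(Q2 2018)Q(Q2 2018) = 3.19×114 + 5.73×105 = 363.66 + 601.65 = 965.31
link = 983.28/965.31 = 1.018616
Link Q3 2018→Q4 2018:
ΣP(Q4 2018)Q(Q3 2018) = 3.12×130 + 6.66×93 = 405.6 + 619.38 = 1024.98
ΣP(Q3 2018)Q(Q3 2018) = 2.62×130 + 6.52×93 = 340.6 + 606.36 = 946.96
link = 1024.98/946.96 = 1.082390
Chained index = 100 × 1.042521 × 1.018616 × 1.082390 = 114.9420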